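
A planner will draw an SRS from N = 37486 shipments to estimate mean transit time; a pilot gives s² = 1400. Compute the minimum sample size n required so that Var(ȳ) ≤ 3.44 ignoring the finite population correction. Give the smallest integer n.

407

Without fpc, n₀ = s²/D = 1400/3.44 = 406.9767.
Rounding up, n = 407.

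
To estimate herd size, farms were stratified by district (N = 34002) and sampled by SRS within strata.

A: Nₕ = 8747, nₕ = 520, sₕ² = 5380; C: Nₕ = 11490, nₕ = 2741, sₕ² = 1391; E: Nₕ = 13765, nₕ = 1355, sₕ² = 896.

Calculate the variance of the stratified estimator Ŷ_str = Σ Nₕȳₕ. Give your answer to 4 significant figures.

9.085 × 10^8

Var(Ŷ_str) = Σₕ Nₕ²(1 − fₕ)sₕ²/nₕ.
A: 8747²·(1 − 520/8747)·5380/520 = 7.4452546 × 10^8.
C: 11490²·(1 − 2741/11490)·1391/2741 = 5.1014841 × 10^7.
E: 13765²·(1 − 1355/13765)·896/1355 = 1.1295793 × 10^8.
Sum = 9.0849823 × 10^8.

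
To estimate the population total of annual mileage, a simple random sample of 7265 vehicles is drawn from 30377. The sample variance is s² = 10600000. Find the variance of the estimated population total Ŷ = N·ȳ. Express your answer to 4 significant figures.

Var(Ŷ) = N²·Var(ȳ) = N²·(1 − n/N)·s²/n.
f = 7265/30377 = 0.23916121; Var(ȳ) = 0.76083879·10600000/7265 = 1110.102.
Var(Ŷ) = 30377² · 1110.102 = 1.0243601 × 10^12.

1.024 × 10^12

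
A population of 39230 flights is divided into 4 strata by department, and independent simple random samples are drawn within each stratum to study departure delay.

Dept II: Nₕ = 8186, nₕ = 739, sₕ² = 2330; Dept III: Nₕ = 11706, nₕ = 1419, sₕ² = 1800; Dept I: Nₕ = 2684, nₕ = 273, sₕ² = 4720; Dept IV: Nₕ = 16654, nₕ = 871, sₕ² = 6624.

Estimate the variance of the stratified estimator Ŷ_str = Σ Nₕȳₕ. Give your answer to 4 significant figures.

Var(Ŷ_str) = Σₕ Nₕ²(1 − fₕ)sₕ²/nₕ.
Dept II: 8186²·(1 − 739/8186)·2330/739 = 1.9220495 × 10^8.
Dept III: 11706²·(1 − 1419/11706)·1800/1419 = 1.5275216 × 10^8.
Dept I: 2684²·(1 − 273/2684)·4720/273 = 1.118817 × 10^8.
Dept IV: 16654²·(1 − 871/16654)·6624/871 = 1.9989885 × 10^9.
Sum = 2.4558273 × 10^9.

2.456 × 10^9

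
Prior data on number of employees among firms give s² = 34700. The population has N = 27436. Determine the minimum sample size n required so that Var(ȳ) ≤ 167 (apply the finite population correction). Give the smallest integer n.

Without fpc, n₀ = s²/D = 34700/167 = 207.7844.
With fpc, (1 − n/N)·s²/n ≤ D requires n ≥ n₀/(1 + n₀/N) = 207.7844/(1 + 207.7844/27436) = 206.2226.
Rounding up, n = 207.

207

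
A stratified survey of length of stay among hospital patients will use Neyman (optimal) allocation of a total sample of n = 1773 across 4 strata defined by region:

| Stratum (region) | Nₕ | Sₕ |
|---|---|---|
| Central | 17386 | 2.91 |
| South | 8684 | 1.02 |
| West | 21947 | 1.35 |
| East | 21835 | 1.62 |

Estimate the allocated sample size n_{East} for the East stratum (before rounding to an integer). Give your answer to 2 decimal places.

503.94

Neyman allocation: nₕ = n·NₕSₕ / Σⱼ NⱼSⱼ.
Σ NⱼSⱼ = 17386·2.91 + 8684·1.02 + 21947·1.35 + 21835·1.62 = 124452.09.
n_{East} = 1773·21835·1.62 / 124452.09 = 503.94.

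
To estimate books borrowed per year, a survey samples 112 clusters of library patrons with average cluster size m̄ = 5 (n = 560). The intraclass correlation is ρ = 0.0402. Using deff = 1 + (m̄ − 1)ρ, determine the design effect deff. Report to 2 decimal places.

1.16

deff = 1 + (5 − 1)·0.0402 = 1 + 0.1608 = 1.1608.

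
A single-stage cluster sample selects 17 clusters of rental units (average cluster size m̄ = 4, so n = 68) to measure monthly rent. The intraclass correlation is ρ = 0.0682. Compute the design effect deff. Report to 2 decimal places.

1.20

deff = 1 + (4 − 1)·0.0682 = 1 + 0.2046 = 1.2046.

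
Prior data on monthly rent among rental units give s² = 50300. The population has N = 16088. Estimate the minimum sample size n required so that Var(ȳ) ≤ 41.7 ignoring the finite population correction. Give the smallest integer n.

1207

Without fpc, n₀ = s²/D = 50300/41.7 = 1206.2350.
Rounding up, n = 1207.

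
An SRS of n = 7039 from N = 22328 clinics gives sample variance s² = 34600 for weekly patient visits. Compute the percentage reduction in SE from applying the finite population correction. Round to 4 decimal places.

17.2506

f = n/N = 7039/22328 = 0.31525439.
SE_no-fpc = √(s²/n) = 2.2170861; SE_fpc = √((1−f)s²/n) = 1.8346245.
Ratio = √(1−f) = 0.82749357. Reduction = 100·(1 − 0.82749357) = 17.2506%.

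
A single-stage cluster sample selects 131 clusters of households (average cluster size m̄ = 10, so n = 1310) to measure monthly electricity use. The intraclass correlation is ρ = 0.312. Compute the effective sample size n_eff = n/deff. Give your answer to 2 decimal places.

344.01

deff = 1 + (10 − 1)·0.312 = 1 + 2.808 = 3.808.
n_eff = 1310 / 3.808 = 344.01.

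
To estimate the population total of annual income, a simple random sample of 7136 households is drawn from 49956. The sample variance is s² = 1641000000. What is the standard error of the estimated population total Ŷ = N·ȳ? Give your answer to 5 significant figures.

2.2179 × 10^7

Var(Ŷ) = N²·Var(ȳ) = N²·(1 − n/N)·s²/n.
f = 7136/49956 = 0.14284570; Var(ȳ) = 0.85715430·1641000000/7136 = 197111.86.
Var(Ŷ) = 49956² · 197111.86 = 4.9191274 × 10^14.
SE(Ŷ) = √(4.9191274 × 10^14) = 2.2179 × 10^7.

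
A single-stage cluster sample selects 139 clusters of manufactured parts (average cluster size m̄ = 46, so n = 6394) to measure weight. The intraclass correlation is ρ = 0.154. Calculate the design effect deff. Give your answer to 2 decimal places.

7.93

deff = 1 + (46 − 1)·0.154 = 1 + 6.93 = 7.93.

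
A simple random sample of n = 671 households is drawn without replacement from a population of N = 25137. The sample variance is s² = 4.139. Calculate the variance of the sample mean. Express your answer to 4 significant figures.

Under SRS without replacement, Var(ȳ) = (1 − f)·s²/n with f = n/N = 671/25137 = 0.02669372.
Var(ȳ) = (1 − 0.02669372)·4.139/671 = 0.97330628·0.0061684054 = 0.0060037477.

0.006004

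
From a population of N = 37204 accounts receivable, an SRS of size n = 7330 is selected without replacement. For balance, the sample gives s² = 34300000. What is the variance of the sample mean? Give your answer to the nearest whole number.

3757

Under SRS without replacement, Var(ȳ) = (1 − f)·s²/n with f = n/N = 7330/37204 = 0.19702183.
Var(ȳ) = (1 − 0.19702183)·34300000/7330 = 0.80297817·4679.3997 = 3757.4559.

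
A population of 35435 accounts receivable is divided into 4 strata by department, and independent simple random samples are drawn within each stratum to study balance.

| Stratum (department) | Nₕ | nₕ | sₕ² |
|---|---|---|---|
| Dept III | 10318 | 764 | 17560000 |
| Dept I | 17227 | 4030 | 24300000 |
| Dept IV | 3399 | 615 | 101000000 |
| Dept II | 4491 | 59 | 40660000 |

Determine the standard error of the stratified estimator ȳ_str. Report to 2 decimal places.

122.71

Var(ȳ_str) = Σₕ Wₕ²(1 − fₕ)sₕ²/nₕ with Wₕ = Nₕ/N, N = 35435.
Dept III: Wₕ = 0.29118104; term = 0.29118104²·(1 − 0.07404536)·17560000/764 = 1804.4591.
Dept I: Wₕ = 0.48615775; term = 0.48615775²·(1 − 0.23393510)·24300000/4030 = 1091.745.
Dept IV: Wₕ = 0.09592211; term = 0.09592211²·(1 − 0.18093557)·101000000/615 = 1237.6612.
Dept II: Wₕ = 0.12673910; term = 0.12673910²·(1 − 0.01313739)·40660000/59 = 10924.292.
Sum = 15058.157.
SE = √(15058.157) = 122.71.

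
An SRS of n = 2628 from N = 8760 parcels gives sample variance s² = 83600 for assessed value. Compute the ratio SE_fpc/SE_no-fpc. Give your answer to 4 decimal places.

0.8367

f = n/N = 2628/8760 = 0.30000000.
SE_no-fpc = √(s²/n) = 5.6401475; SE_fpc = √((1−f)s²/n) = 4.7188859.
Ratio = √(1−f) = 0.83666003.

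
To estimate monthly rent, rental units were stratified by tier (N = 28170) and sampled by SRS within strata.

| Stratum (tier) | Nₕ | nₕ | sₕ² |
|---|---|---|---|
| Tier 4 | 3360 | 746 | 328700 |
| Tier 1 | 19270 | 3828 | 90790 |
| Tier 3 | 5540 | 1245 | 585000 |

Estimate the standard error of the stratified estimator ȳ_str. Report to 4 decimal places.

Var(ȳ_str) = Σₕ Wₕ²(1 − fₕ)sₕ²/nₕ with Wₕ = Nₕ/N, N = 28170.
Tier 4: Wₕ = 0.11927583; term = 0.11927583²·(1 − 0.22202381)·328700/746 = 4.8767674.
Tier 1: Wₕ = 0.68406106; term = 0.68406106²·(1 − 0.19865075)·90790/3828 = 8.8936013.
Tier 3: Wₕ = 0.19666312; term = 0.19666312²·(1 − 0.22472924)·585000/1245 = 14.089181.
Sum = 27.85955.
SE = √(27.85955) = 5.2782.

5.2782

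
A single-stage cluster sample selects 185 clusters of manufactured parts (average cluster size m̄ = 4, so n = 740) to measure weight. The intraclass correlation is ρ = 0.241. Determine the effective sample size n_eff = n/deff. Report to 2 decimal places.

429.48

deff = 1 + (4 − 1)·0.241 = 1 + 0.723 = 1.723.
n_eff = 740 / 1.723 = 429.48.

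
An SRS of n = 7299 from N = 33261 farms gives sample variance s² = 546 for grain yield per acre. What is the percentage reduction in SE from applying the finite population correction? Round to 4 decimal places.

11.6510

f = n/N = 7299/33261 = 0.21944620.
SE_no-fpc = √(s²/n) = 0.2735046; SE_fpc = √((1−f)s²/n) = 0.24163846.
Ratio = √(1−f) = 0.88348956. Reduction = 100·(1 − 0.88348956) = 11.6510%.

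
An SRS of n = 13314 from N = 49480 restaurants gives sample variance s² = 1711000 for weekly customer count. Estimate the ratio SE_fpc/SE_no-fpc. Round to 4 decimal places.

f = n/N = 13314/49480 = 0.26907842.
SE_no-fpc = √(s²/n) = 11.336284; SE_fpc = √((1−f)s²/n) = 9.6918375.
Ratio = √(1−f) = 0.85493952.

0.8549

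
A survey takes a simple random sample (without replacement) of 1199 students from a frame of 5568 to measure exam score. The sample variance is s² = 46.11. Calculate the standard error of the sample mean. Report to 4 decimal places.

0.1737

Under SRS without replacement, Var(ȳ) = (1 − f)·s²/n with f = n/N = 1199/5568 = 0.21533764.
Var(ȳ) = (1 − 0.21533764)·46.11/1199 = 0.78466236·0.038457048 = 0.030175798.
SE(ȳ) = √(0.030175798) = 0.1737.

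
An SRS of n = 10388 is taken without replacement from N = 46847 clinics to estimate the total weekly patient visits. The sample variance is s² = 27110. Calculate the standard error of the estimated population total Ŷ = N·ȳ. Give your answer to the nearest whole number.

66764

Var(Ŷ) = N²·Var(ȳ) = N²·(1 − n/N)·s²/n.
f = 10388/46847 = 0.22174312; Var(ȳ) = 0.77825688·27110/10388 = 2.0310497.
Var(Ŷ) = 46847² · 2.0310497 = 4.4574258 × 10^9.
SE(Ŷ) = √(4.4574258 × 10^9) = 66764.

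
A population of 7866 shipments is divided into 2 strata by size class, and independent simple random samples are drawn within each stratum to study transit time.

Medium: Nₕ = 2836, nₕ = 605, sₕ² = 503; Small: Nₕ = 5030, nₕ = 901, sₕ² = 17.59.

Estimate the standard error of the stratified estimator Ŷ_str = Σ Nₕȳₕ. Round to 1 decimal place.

2380.3

Var(Ŷ_str) = Σₕ Nₕ²(1 − fₕ)sₕ²/nₕ.
Medium: 2836²·(1 − 605/2836)·503/605 = 5.2603956 × 10^6.
Small: 5030²·(1 − 901/5030)·17.59/901 = 405465.51.
Sum = 5.6658611 × 10^6.
SE = √(5.6658611 × 10^6) = 2380.3.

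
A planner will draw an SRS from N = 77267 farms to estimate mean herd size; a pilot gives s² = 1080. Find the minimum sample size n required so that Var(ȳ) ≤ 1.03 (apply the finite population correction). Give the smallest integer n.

Without fpc, n₀ = s²/D = 1080/1.03 = 1048.5437.
With fpc, (1 − n/N)·s²/n ≤ D requires n ≥ n₀/(1 + n₀/N) = 1048.5437/(1 + 1048.5437/77267) = 1034.5051.
Rounding up, n = 1035.

1035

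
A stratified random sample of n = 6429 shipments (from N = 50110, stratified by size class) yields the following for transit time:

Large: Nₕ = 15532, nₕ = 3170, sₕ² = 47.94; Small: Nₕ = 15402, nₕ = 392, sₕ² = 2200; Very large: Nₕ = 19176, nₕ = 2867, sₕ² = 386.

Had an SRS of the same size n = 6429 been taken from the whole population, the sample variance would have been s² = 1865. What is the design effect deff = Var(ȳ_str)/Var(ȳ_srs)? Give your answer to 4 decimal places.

Var(ȳ_str) = Σ Wₕ²(1−fₕ)sₕ²/nₕ with Wₕ = Nₕ/50110:
  Large: (15532/50110)²·(1−3170/15532)·47.94/3170 = 0.0011563947
  Small: (15402/50110)²·(1−392/15402)·2200/392 = 0.51670852
  Very large: (19176/50110)²·(1−2867/19176)·386/2867 = 0.016768575
  → Var(ȳ_str) = 0.53463349.
Var(ȳ_srs) = (1 − 6429/50110)·1865/6429 = 0.25287365.
deff = 0.53463349 / 0.25287365 = 2.1142.

2.1142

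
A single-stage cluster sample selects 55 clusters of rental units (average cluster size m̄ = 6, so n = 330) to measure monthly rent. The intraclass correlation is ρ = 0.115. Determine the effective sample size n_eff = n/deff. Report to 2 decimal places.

209.52

deff = 1 + (6 − 1)·0.115 = 1 + 0.575 = 1.575.
n_eff = 330 / 1.575 = 209.52.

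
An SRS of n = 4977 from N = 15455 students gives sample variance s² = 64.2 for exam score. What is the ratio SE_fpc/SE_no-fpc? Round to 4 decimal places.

0.8234

f = n/N = 4977/15455 = 0.32203170.
SE_no-fpc = √(s²/n) = 0.11357525; SE_fpc = √((1−f)s²/n) = 0.093516531.
Ratio = √(1−f) = 0.82338830.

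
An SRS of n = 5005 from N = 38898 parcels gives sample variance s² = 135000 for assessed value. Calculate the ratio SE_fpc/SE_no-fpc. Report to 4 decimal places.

f = n/N = 5005/38898 = 0.12866985.
SE_no-fpc = √(s²/n) = 5.1935563; SE_fpc = √((1−f)s²/n) = 4.8479286.
Ratio = √(1−f) = 0.93345067.

0.9335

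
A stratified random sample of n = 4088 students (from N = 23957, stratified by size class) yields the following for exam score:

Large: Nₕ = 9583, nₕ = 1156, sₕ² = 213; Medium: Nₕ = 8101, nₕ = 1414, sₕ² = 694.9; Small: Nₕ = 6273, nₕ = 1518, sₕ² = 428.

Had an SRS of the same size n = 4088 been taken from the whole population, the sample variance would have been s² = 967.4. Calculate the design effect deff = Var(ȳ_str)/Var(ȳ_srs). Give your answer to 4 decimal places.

Var(ȳ_str) = Σ Wₕ²(1−fₕ)sₕ²/nₕ with Wₕ = Nₕ/23957:
  Large: (9583/23957)²·(1−1156/9583)·213/1156 = 0.025925753
  Medium: (8101/23957)²·(1−1414/8101)·694.9/1414 = 0.046385046
  Small: (6273/23957)²·(1−1518/6273)·428/1518 = 0.014653216
  → Var(ȳ_str) = 0.086964015.
Var(ȳ_srs) = (1 − 4088/23957)·967.4/4088 = 0.19626315.
deff = 0.086964015 / 0.19626315 = 0.4431.

0.4431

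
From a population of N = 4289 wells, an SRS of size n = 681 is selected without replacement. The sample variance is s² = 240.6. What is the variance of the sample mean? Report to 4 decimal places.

0.2972

Under SRS without replacement, Var(ȳ) = (1 − f)·s²/n with f = n/N = 681/4289 = 0.15877827.
Var(ȳ) = (1 − 0.15877827)·240.6/681 = 0.84122173·0.35330396 = 0.29720697.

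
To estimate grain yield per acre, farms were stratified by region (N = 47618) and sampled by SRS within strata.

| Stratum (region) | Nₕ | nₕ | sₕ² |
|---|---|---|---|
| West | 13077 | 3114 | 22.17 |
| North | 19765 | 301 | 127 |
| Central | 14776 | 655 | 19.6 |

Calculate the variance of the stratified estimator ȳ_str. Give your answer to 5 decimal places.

0.07475

Var(ȳ_str) = Σₕ Wₕ²(1 − fₕ)sₕ²/nₕ with Wₕ = Nₕ/N, N = 47618.
West: Wₕ = 0.27462304; term = 0.27462304²·(1 − 0.23812801)·22.17/3114 = 4.0907509 × 10^-4.
North: Wₕ = 0.41507413; term = 0.41507413²·(1 − 0.01522894)·127/301 = 0.071585298.
Central: Wₕ = 0.31030283; term = 0.31030283²·(1 − 0.04432864)·19.6/655 = 0.0027535617.
Sum = 0.074747935.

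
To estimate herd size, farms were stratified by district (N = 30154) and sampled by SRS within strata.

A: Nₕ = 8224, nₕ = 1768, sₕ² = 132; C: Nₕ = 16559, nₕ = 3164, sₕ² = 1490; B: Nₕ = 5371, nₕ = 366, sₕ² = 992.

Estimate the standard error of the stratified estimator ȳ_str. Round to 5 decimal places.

0.44651

Var(ȳ_str) = Σₕ Wₕ²(1 − fₕ)sₕ²/nₕ with Wₕ = Nₕ/N, N = 30154.
A: Wₕ = 0.27273330; term = 0.27273330²·(1 − 0.21498054)·132/1768 = 0.004359618.
C: Wₕ = 0.54914771; term = 0.54914771²·(1 − 0.19107434)·1490/3164 = 0.11487797.
B: Wₕ = 0.17811899; term = 0.17811899²·(1 − 0.06814373)·992/366 = 0.080130889.
Sum = 0.19936848.
SE = √(0.19936848) = 0.44651.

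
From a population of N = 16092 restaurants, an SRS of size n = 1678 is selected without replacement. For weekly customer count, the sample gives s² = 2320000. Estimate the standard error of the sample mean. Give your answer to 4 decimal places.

Under SRS without replacement, Var(ȳ) = (1 − f)·s²/n with f = n/N = 1678/16092 = 0.10427542.
Var(ȳ) = (1 − 0.10427542)·2320000/1678 = 0.89572458·1382.5983 = 1238.4273.
SE(ȳ) = √(1238.4273) = 35.1913.

35.1913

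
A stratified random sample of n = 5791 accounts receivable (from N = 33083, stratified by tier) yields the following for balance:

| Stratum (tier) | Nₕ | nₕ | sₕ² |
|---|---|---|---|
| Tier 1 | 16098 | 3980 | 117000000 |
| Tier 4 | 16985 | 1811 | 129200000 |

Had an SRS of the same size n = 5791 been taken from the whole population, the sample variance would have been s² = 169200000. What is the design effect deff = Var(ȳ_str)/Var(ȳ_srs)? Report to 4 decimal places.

Var(ȳ_str) = Σ Wₕ²(1−fₕ)sₕ²/nₕ with Wₕ = Nₕ/33083:
  Tier 1: (16098/33083)²·(1−3980/16098)·117000000/3980 = 5239.5729
  Tier 4: (16985/33083)²·(1−1811/16985)·129200000/1811 = 16799.638
  → Var(ȳ_str) = 22039.211.
Var(ȳ_srs) = (1 − 5791/33083)·169200000/5791 = 24103.342.
deff = 22039.211 / 24103.342 = 0.9144.

0.9144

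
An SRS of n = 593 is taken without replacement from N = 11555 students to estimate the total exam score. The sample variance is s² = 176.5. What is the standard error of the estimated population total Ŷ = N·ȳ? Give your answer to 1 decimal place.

Var(Ŷ) = N²·Var(ȳ) = N²·(1 − n/N)·s²/n.
f = 593/11555 = 0.05131977; Var(ȳ) = 0.94868023·176.5/593 = 0.28236435.
Var(Ŷ) = 11555² · 0.28236435 = 3.770073 × 10^7.
SE(Ŷ) = √(3.770073 × 10^7) = 6140.1.

6140.1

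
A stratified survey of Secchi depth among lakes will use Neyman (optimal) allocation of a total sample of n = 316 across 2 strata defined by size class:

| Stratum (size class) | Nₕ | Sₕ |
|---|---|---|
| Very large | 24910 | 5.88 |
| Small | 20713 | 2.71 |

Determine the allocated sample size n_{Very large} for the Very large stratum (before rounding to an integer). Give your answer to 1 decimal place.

Neyman allocation: nₕ = n·NₕSₕ / Σⱼ NⱼSⱼ.
Σ NⱼSⱼ = 24910·5.88 + 20713·2.71 = 202603.03.
n_{Very large} = 316·24910·5.88 / 202603.03 = 228.5.

228.5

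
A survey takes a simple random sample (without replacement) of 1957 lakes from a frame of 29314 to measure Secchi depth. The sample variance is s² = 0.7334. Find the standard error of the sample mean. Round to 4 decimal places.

0.0187

Under SRS without replacement, Var(ȳ) = (1 − f)·s²/n with f = n/N = 1957/29314 = 0.06675991.
Var(ȳ) = (1 − 0.06675991)·0.7334/1957 = 0.93324009·3.7475728 × 10^-4 = 3.4973852 × 10^-4.
SE(ȳ) = √(3.4973852 × 10^-4) = 0.0187.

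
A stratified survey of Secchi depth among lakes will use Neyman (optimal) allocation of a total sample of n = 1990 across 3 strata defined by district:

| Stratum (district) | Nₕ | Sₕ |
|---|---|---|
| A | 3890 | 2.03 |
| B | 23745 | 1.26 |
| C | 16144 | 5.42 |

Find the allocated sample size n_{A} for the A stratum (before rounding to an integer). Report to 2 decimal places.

125.40

Neyman allocation: nₕ = n·NₕSₕ / Σⱼ NⱼSⱼ.
Σ NⱼSⱼ = 3890·2.03 + 23745·1.26 + 16144·5.42 = 125315.88.
n_{A} = 1990·3890·2.03 / 125315.88 = 125.40.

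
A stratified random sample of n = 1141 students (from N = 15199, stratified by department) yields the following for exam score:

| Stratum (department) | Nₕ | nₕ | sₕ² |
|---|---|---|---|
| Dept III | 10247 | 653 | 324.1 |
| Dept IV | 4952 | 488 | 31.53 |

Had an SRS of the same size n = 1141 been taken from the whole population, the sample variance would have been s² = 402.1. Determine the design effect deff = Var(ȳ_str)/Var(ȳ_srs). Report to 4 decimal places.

Var(ȳ_str) = Σ Wₕ²(1−fₕ)sₕ²/nₕ with Wₕ = Nₕ/15199:
  Dept III: (10247/15199)²·(1−653/10247)·324.1/653 = 0.21121865
  Dept IV: (4952/15199)²·(1−488/4952)·31.53/488 = 0.0061827109
  → Var(ȳ_str) = 0.21740136.
Var(ȳ_srs) = (1 − 1141/15199)·402.1/1141 = 0.32595448.
deff = 0.21740136 / 0.32595448 = 0.6670.

0.6670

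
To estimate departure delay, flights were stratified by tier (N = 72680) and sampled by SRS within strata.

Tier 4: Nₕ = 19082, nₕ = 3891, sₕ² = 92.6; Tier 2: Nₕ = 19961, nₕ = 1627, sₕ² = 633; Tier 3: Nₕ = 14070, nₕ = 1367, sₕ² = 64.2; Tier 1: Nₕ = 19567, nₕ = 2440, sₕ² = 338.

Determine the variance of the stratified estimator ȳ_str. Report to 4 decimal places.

Var(ȳ_str) = Σₕ Wₕ²(1 − fₕ)sₕ²/nₕ with Wₕ = Nₕ/N, N = 72680.
Tier 4: Wₕ = 0.26254816; term = 0.26254816²·(1 − 0.20390944)·92.6/3891 = 0.0013059609.
Tier 2: Wₕ = 0.27464227; term = 0.27464227²·(1 − 0.08150894)·633/1627 = 0.026954162.
Tier 3: Wₕ = 0.19358833; term = 0.19358833²·(1 − 0.09715707)·64.2/1367 = 0.0015890482.
Tier 1: Wₕ = 0.26922124; term = 0.26922124²·(1 − 0.12469975)·338/2440 = 0.0087882536.
Sum = 0.038637425.

0.0386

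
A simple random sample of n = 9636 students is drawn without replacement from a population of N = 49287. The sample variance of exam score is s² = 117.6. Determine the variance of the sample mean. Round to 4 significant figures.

0.009818

Under SRS without replacement, Var(ȳ) = (1 − f)·s²/n with f = n/N = 9636/49287 = 0.19550794.
Var(ȳ) = (1 − 0.19550794)·117.6/9636 = 0.80449206·0.012204234 = 0.0098182094.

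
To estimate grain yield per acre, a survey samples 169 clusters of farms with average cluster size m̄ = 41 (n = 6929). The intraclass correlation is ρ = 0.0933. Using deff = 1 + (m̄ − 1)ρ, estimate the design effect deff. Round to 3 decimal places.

4.732

deff = 1 + (41 − 1)·0.0933 = 1 + 3.732 = 4.732.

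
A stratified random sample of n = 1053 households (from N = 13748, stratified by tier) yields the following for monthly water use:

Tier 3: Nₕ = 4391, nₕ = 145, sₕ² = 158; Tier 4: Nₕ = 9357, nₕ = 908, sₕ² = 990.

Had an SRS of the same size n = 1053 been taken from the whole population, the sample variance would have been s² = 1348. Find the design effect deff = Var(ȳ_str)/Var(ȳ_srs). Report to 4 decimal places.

0.4767

Var(ȳ_str) = Σ Wₕ²(1−fₕ)sₕ²/nₕ with Wₕ = Nₕ/13748:
  Tier 3: (4391/13748)²·(1−145/4391)·158/145 = 0.10748639
  Tier 4: (9357/13748)²·(1−908/9357)·990/908 = 0.45604977
  → Var(ȳ_str) = 0.56353616.
Var(ȳ_srs) = (1 − 1053/13748)·1348/1053 = 1.1821013.
deff = 0.56353616 / 1.1821013 = 0.4767.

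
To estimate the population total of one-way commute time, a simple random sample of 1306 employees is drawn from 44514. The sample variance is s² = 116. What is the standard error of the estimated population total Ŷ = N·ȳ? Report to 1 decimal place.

Var(Ŷ) = N²·Var(ȳ) = N²·(1 − n/N)·s²/n.
f = 1306/44514 = 0.02933908; Var(ȳ) = 0.97066092·116/1306 = 0.086214905.
Var(Ŷ) = 44514² · 0.086214905 = 1.7083451 × 10^8.
SE(Ŷ) = √(1.7083451 × 10^8) = 13070.4.

13070.4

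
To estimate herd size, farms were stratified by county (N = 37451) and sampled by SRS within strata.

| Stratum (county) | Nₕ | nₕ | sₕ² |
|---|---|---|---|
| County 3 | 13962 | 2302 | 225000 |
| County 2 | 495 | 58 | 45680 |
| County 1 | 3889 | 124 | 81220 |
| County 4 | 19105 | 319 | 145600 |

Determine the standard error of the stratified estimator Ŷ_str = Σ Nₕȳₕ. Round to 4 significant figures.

Var(Ŷ_str) = Σₕ Nₕ²(1 − fₕ)sₕ²/nₕ.
County 3: 13962²·(1 − 2302/13962)·225000/2302 = 1.5911949 × 10^10.
County 2: 495²·(1 − 58/495)·45680/58 = 1.7036671 × 10^8.
County 1: 3889²·(1 − 124/3889)·81220/124 = 9.5905657 × 10^9.
County 4: 19105²·(1 − 319/19105)·145600/319 = 1.6381439 × 10^11.
Sum = 1.8948727 × 10^11.
SE = √(1.8948727 × 10^11) = 435300.

435300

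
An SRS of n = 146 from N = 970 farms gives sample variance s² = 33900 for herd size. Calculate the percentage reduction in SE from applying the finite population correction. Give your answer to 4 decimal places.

f = n/N = 146/970 = 0.15051546.
SE_no-fpc = √(s²/n) = 15.23784; SE_fpc = √((1−f)s²/n) = 14.044334.
Ratio = √(1−f) = 0.92167485. Reduction = 100·(1 − 0.92167485) = 7.8325%.

7.8325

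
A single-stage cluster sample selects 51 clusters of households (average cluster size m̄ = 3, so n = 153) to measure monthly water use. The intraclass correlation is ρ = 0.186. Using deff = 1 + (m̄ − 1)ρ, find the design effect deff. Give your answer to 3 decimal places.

deff = 1 + (3 − 1)·0.186 = 1 + 0.372 = 1.372.

1.372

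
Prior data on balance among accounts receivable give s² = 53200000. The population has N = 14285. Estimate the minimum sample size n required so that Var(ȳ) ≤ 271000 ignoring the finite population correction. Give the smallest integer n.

197

Without fpc, n₀ = s²/D = 53200000/271000 = 196.3100.
Rounding up, n = 197.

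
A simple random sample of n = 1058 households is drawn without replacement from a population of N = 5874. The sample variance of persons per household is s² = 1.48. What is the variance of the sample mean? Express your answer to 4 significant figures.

0.001147

Under SRS without replacement, Var(ȳ) = (1 − f)·s²/n with f = n/N = 1058/5874 = 0.18011576.
Var(ȳ) = (1 − 0.18011576)·1.48/1058 = 0.81988424·0.0013988658 = 0.001146908.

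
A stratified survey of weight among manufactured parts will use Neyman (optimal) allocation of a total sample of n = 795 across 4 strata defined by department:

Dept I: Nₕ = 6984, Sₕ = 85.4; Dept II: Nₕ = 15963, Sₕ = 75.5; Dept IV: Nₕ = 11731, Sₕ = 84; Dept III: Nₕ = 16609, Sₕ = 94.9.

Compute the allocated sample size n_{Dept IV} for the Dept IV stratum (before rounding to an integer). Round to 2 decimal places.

Neyman allocation: nₕ = n·NₕSₕ / Σⱼ NⱼSⱼ.
Σ NⱼSⱼ = 6984·85.4 + 15963·75.5 + 11731·84 + 16609·94.9 = 4.3632382 × 10^6.
n_{Dept IV} = 795·11731·84 / (4.3632382 × 10^6) = 179.54.

179.54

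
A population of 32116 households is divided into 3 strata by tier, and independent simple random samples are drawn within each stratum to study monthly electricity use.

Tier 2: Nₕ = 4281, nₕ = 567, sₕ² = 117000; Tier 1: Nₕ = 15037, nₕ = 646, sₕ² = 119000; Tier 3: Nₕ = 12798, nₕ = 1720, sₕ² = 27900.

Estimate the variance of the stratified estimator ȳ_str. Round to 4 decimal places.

Var(ȳ_str) = Σₕ Wₕ²(1 − fₕ)sₕ²/nₕ with Wₕ = Nₕ/N, N = 32116.
Tier 2: Wₕ = 0.13329804; term = 0.13329804²·(1 − 0.13244569)·117000/567 = 3.1808781.
Tier 1: Wₕ = 0.46820899; term = 0.46820899²·(1 − 0.04296070)·119000/646 = 38.647706.
Tier 3: Wₕ = 0.39849296; term = 0.39849296²·(1 − 0.13439600)·27900/1720 = 2.2296481.
Sum = 44.058232.

44.0582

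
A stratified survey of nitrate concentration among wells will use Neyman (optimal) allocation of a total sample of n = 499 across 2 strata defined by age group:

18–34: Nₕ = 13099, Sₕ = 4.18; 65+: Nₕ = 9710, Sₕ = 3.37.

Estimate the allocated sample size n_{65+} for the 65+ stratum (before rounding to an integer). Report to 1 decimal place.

Neyman allocation: nₕ = n·NₕSₕ / Σⱼ NⱼSⱼ.
Σ NⱼSⱼ = 13099·4.18 + 9710·3.37 = 87476.52.
n_{65+} = 499·9710·3.37 / 87476.52 = 186.7.

186.7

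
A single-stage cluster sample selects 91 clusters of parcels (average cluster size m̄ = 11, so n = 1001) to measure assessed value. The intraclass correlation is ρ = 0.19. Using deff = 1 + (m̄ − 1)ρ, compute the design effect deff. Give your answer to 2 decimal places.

2.90

deff = 1 + (11 − 1)·0.19 = 1 + 1.9 = 2.9.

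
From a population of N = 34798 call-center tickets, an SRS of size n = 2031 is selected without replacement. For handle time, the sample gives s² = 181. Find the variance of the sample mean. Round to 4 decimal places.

Under SRS without replacement, Var(ȳ) = (1 − f)·s²/n with f = n/N = 2031/34798 = 0.05836542.
Var(ȳ) = (1 − 0.05836542)·181/2031 = 0.94163458·0.089118661 = 0.083917212.

0.0839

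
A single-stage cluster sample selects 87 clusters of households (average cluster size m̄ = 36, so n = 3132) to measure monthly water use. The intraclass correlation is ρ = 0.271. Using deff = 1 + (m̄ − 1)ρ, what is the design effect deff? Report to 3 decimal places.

deff = 1 + (36 − 1)·0.271 = 1 + 9.485 = 10.485.

10.485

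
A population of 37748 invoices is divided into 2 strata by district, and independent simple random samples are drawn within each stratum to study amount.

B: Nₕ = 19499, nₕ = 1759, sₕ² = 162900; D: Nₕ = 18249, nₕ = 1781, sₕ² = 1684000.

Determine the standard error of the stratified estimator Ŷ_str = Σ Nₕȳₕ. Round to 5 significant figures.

562310

Var(Ŷ_str) = Σₕ Nₕ²(1 − fₕ)sₕ²/nₕ.
B: 19499²·(1 − 1759/19499)·162900/1759 = 3.203474 × 10^10.
D: 18249²·(1 − 1781/18249)·1684000/1781 = 2.8415683 × 10^11.
Sum = 3.1619157 × 10^11.
SE = √(3.1619157 × 10^11) = 562310.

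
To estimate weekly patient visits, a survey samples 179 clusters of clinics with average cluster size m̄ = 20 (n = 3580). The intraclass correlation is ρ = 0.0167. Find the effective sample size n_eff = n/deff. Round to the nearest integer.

2718

deff = 1 + (20 − 1)·0.0167 = 1 + 0.3173 = 1.3173.
n_eff = 3580 / 1.3173 = 2718.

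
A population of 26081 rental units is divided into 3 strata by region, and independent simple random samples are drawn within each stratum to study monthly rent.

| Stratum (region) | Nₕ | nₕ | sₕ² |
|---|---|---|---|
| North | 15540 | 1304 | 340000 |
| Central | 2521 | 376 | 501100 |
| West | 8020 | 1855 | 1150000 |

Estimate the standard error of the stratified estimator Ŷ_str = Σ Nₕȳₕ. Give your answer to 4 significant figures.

309100

Var(Ŷ_str) = Σₕ Nₕ²(1 − fₕ)sₕ²/nₕ.
North: 15540²·(1 − 1304/15540)·340000/1304 = 5.7682001 × 10^10.
Central: 2521²·(1 − 376/2521)·501100/376 = 7.2067043 × 10^9.
West: 8020²·(1 − 1855/8020)·1150000/1855 = 3.0652181 × 10^10.
Sum = 9.5540886 × 10^10.
SE = √(9.5540886 × 10^10) = 309100.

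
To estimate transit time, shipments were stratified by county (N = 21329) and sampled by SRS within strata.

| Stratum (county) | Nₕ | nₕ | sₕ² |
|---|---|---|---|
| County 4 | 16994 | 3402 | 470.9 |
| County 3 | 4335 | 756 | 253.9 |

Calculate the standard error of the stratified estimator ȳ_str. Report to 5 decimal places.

Var(ȳ_str) = Σₕ Wₕ²(1 − fₕ)sₕ²/nₕ with Wₕ = Nₕ/N, N = 21329.
County 4: Wₕ = 0.79675559; term = 0.79675559²·(1 − 0.20018830)·470.9/3402 = 0.0702801.
County 3: Wₕ = 0.20324441; term = 0.20324441²·(1 − 0.17439446)·253.9/756 = 0.01145383.
Sum = 0.08173393.
SE = √(0.08173393) = 0.28589.

0.28589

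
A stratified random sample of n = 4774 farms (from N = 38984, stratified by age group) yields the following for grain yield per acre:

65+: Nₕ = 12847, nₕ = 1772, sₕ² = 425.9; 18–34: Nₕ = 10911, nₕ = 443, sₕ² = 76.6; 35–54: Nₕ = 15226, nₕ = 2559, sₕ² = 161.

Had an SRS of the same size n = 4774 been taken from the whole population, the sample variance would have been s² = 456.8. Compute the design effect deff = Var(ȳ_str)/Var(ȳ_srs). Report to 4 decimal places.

Var(ȳ_str) = Σ Wₕ²(1−fₕ)sₕ²/nₕ with Wₕ = Nₕ/38984:
  65+: (12847/38984)²·(1−1772/12847)·425.9/1772 = 0.022501765
  18–34: (10911/38984)²·(1−443/10911)·76.6/443 = 0.012995127
  35–54: (15226/38984)²·(1−2559/15226)·161/2559 = 0.0079844019
  → Var(ȳ_str) = 0.043481294.
Var(ȳ_srs) = (1 − 4774/38984)·456.8/4774 = 0.083967332.
deff = 0.043481294 / 0.083967332 = 0.5178.

0.5178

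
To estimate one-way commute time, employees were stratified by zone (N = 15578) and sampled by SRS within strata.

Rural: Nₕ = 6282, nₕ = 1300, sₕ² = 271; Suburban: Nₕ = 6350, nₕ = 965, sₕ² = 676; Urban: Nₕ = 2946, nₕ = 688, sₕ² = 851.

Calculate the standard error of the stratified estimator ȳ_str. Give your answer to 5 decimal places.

0.39937

Var(ȳ_str) = Σₕ Wₕ²(1 − fₕ)sₕ²/nₕ with Wₕ = Nₕ/N, N = 15578.
Rural: Wₕ = 0.40326101; term = 0.40326101²·(1 − 0.20694046)·271/1300 = 0.026884638.
Suburban: Wₕ = 0.40762614; term = 0.40762614²·(1 − 0.15196850)·676/965 = 0.098708696.
Urban: Wₕ = 0.18911285; term = 0.18911285²·(1 − 0.23353700)·851/688 = 0.033905832.
Sum = 0.15949917.
SE = √(0.15949917) = 0.39937.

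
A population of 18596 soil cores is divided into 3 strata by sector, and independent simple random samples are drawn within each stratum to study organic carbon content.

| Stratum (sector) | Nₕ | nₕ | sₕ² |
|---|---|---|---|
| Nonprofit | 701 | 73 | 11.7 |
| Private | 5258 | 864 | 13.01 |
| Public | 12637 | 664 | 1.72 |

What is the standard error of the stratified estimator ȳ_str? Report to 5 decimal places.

0.04841

Var(ȳ_str) = Σₕ Wₕ²(1 − fₕ)sₕ²/nₕ with Wₕ = Nₕ/N, N = 18596.
Nonprofit: Wₕ = 0.03769628; term = 0.03769628²·(1 − 0.10413695)·11.7/73 = 2.0403355 × 10^-4.
Private: Wₕ = 0.28274898; term = 0.28274898²·(1 − 0.16432103)·13.01/864 = 0.0010060165.
Public: Wₕ = 0.67955474; term = 0.67955474²·(1 − 0.05254412)·1.72/664 = 0.001133361.
Sum = 0.0023434111.
SE = √(0.0023434111) = 0.04841.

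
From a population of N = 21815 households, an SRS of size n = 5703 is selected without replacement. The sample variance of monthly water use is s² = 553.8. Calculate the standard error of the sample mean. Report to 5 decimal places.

0.26781

Under SRS without replacement, Var(ȳ) = (1 − f)·s²/n with f = n/N = 5703/21815 = 0.26142562.
Var(ȳ) = (1 − 0.26142562)·553.8/5703 = 0.73857438·0.097106786 = 0.071720584.
SE(ȳ) = √(0.071720584) = 0.26781.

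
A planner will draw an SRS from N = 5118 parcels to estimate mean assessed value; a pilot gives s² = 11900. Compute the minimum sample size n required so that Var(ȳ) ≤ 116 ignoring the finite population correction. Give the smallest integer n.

Without fpc, n₀ = s²/D = 11900/116 = 102.5862.
Rounding up, n = 103.

103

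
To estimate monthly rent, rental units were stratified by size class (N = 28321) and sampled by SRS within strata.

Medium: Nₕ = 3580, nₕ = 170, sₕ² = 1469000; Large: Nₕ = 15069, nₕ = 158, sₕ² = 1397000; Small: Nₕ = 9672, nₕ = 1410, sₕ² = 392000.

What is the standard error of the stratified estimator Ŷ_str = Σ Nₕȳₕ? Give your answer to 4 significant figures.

Var(Ŷ_str) = Σₕ Nₕ²(1 − fₕ)sₕ²/nₕ.
Medium: 3580²·(1 − 170/3580)·1469000/170 = 1.0548975 × 10^11.
Large: 15069²·(1 − 158/15069)·1397000/158 = 1.9866919 × 10^12.
Small: 9672²·(1 − 1410/9672)·392000/1410 = 2.2216131 × 10^10.
Sum = 2.1143978 × 10^12.
SE = √(2.1143978 × 10^12) = 1.454 × 10^6.

1.454 × 10^6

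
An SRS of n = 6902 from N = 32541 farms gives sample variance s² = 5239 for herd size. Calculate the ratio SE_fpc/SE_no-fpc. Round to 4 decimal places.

0.8876

f = n/N = 6902/32541 = 0.21210166.
SE_no-fpc = √(s²/n) = 0.87123782; SE_fpc = √((1−f)s²/n) = 0.77334239.
Ratio = √(1−f) = 0.88763638.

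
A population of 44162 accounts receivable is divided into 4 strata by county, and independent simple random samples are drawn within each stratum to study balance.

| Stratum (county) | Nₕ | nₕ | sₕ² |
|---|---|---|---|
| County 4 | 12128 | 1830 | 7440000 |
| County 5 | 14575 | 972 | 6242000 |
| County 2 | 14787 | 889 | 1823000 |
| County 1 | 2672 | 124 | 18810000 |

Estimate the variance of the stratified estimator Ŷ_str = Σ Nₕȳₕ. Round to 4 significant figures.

3.235 × 10^12

Var(Ŷ_str) = Σₕ Nₕ²(1 − fₕ)sₕ²/nₕ.
County 4: 12128²·(1 − 1830/12128)·7440000/1830 = 5.0776636 × 10^11.
County 5: 14575²·(1 − 972/14575)·6242000/972 = 1.2732121 × 10^12.
County 2: 14787²·(1 − 889/14787)·1823000/889 = 4.2142208 × 10^11.
County 1: 2672²·(1 − 124/2672)·18810000/124 = 1.0327685 × 10^12.
Sum = 3.235169 × 10^12.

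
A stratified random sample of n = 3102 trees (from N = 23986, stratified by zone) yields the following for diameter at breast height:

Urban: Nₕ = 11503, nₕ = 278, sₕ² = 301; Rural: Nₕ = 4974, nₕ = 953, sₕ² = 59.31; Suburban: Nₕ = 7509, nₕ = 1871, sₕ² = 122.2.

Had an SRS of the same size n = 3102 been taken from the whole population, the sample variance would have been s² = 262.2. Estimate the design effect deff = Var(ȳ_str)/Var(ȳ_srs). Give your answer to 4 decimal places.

Var(ȳ_str) = Σ Wₕ²(1−fₕ)sₕ²/nₕ with Wₕ = Nₕ/23986:
  Urban: (11503/23986)²·(1−278/11503)·301/278 = 0.24299845
  Rural: (4974/23986)²·(1−953/4974)·59.31/953 = 0.0021635116
  Suburban: (7509/23986)²·(1−1871/7509)·122.2/1871 = 0.0048060572
  → Var(ȳ_str) = 0.24996802.
Var(ȳ_srs) = (1 − 3102/23986)·262.2/3102 = 0.073594736.
deff = 0.24996802 / 0.073594736 = 3.3965.

3.3965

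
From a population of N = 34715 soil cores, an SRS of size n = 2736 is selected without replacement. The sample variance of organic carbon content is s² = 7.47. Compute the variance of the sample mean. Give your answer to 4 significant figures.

0.002515

Under SRS without replacement, Var(ȳ) = (1 − f)·s²/n with f = n/N = 2736/34715 = 0.07881319.
Var(ȳ) = (1 − 0.07881319)·7.47/2736 = 0.92118681·0.0027302632 = 0.0025150824.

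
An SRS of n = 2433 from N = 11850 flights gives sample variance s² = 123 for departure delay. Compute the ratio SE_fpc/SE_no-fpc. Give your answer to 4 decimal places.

0.8915

f = n/N = 2433/11850 = 0.20531646.
SE_no-fpc = √(s²/n) = 0.2248441; SE_fpc = √((1−f)s²/n) = 0.20043733.
Ratio = √(1−f) = 0.89145025.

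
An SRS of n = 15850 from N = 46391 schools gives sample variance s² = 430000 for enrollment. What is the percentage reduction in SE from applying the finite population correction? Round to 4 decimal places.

18.8619

f = n/N = 15850/46391 = 0.34166110.
SE_no-fpc = √(s²/n) = 5.2085831; SE_fpc = √((1−f)s²/n) = 4.2261446.
Ratio = √(1−f) = 0.81138086. Reduction = 100·(1 − 0.81138086) = 18.8619%.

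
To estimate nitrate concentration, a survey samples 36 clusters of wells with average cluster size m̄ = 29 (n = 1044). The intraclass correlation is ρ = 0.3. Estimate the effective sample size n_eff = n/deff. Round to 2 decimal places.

111.06

deff = 1 + (29 − 1)·0.3 = 1 + 8.4 = 9.4.
n_eff = 1044 / 9.4 = 111.06.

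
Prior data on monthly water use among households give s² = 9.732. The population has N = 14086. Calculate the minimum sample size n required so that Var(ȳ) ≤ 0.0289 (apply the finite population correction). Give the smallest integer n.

Without fpc, n₀ = s²/D = 9.732/0.0289 = 336.7474.
With fpc, (1 − n/N)·s²/n ≤ D requires n ≥ n₀/(1 + n₀/N) = 336.7474/(1 + 336.7474/14086) = 328.8849.
Rounding up, n = 329.

329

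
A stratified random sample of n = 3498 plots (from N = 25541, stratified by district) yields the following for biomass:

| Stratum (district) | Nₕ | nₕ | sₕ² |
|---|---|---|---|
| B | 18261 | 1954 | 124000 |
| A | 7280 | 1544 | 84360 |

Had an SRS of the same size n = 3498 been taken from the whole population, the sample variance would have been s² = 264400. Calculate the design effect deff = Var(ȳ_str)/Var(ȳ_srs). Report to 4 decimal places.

Var(ȳ_str) = Σ Wₕ²(1−fₕ)sₕ²/nₕ with Wₕ = Nₕ/25541:
  B: (18261/25541)²·(1−1954/18261)·124000/1954 = 28.968097
  A: (7280/25541)²·(1−1544/7280)·84360/1544 = 3.49747
  → Var(ȳ_str) = 32.465567.
Var(ȳ_srs) = (1 − 3498/25541)·264400/3498 = 65.234066.
deff = 32.465567 / 65.234066 = 0.4977.

0.4977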